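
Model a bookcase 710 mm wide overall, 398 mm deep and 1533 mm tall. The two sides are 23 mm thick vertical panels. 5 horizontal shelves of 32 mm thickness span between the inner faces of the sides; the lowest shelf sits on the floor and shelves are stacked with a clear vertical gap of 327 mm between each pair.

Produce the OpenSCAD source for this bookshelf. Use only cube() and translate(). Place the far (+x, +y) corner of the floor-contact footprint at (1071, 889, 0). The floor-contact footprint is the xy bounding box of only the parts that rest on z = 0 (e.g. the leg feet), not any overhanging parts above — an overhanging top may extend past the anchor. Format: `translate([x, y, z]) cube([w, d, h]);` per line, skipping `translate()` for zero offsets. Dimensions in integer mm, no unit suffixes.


translate([361, 491, 0]) cube([23, 398, 1533]);
translate([1048, 491, 0]) cube([23, 398, 1533]);
translate([384, 491, 0]) cube([664, 398, 32]);
translate([384, 491, 359]) cube([664, 398, 32]);
translate([384, 491, 718]) cube([664, 398, 32]);
translate([384, 491, 1077]) cube([664, 398, 32]);
translate([384, 491, 1436]) cube([664, 398, 32]);


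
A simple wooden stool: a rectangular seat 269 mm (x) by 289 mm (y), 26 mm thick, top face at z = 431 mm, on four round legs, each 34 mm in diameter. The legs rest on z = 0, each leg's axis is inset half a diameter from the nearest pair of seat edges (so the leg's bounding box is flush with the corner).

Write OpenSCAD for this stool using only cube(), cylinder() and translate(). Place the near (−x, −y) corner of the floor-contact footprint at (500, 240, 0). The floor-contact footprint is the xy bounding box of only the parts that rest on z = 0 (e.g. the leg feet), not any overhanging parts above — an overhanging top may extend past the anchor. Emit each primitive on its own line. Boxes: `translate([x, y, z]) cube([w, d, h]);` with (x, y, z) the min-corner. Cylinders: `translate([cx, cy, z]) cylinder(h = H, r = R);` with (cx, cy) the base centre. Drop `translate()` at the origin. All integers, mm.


// leg_h = 431 - 26 = 405
translate([500, 240, 405]) cube([269, 289, 26]);
translate([517, 257, 0]) cylinder(h = 405, r = 17);
translate([752, 257, 0]) cylinder(h = 405, r = 17);
translate([517, 512, 0]) cylinder(h = 405, r = 17);
translate([752, 512, 0]) cylinder(h = 405, r = 17);


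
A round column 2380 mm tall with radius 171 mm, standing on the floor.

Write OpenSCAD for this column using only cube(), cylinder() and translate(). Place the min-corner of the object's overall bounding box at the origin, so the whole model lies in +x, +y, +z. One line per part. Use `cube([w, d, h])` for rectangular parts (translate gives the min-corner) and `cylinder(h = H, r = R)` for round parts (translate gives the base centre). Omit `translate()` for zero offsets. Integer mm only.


translate([171, 171, 0]) cylinder(h = 2380, r = 171);


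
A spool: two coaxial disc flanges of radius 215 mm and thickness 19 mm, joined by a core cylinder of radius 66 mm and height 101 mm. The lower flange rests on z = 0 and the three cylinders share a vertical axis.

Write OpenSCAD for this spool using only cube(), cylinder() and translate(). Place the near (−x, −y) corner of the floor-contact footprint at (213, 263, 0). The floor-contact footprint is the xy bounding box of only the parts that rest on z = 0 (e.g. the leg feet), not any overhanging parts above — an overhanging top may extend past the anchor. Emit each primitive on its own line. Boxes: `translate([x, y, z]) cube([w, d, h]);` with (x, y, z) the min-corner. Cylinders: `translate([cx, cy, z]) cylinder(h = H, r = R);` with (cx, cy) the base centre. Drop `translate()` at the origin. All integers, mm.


translate([428, 478, 0]) cylinder(h = 19, r = 215);
translate([428, 478, 19]) cylinder(h = 101, r = 66);
translate([428, 478, 120]) cylinder(h = 19, r = 215);


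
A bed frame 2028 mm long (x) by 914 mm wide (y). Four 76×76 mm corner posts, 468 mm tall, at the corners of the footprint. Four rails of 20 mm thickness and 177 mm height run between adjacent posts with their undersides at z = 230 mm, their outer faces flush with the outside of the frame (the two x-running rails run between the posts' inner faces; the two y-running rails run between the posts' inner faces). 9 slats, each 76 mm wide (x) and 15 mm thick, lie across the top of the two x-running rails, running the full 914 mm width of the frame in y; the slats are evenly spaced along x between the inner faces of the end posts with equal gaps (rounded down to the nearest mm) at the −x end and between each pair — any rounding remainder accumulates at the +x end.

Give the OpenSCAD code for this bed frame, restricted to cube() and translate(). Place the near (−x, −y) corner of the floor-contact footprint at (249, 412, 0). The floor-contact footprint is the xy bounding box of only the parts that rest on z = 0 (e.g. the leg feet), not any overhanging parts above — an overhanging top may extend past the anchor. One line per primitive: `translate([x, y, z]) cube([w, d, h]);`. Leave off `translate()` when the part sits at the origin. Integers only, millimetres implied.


translate([249, 412, 0]) cube([76, 76, 468]);
translate([249, 1250, 0]) cube([76, 76, 468]);
translate([2201, 412, 0]) cube([76, 76, 468]);
translate([2201, 1250, 0]) cube([76, 76, 468]);
translate([325, 412, 230]) cube([1876, 20, 177]);
translate([325, 1306, 230]) cube([1876, 20, 177]);
translate([249, 488, 230]) cube([20, 762, 177]);
translate([2257, 488, 230]) cube([20, 762, 177]);
translate([444, 412, 407]) cube([76, 914, 15]);
translate([639, 412, 407]) cube([76, 914, 15]);
translate([834, 412, 407]) cube([76, 914, 15]);
translate([1029, 412, 407]) cube([76, 914, 15]);
translate([1224, 412, 407]) cube([76, 914, 15]);
translate([1419, 412, 407]) cube([76, 914, 15]);
translate([1614, 412, 407]) cube([76, 914, 15]);
translate([1809, 412, 407]) cube([76, 914, 15]);
translate([2004, 412, 407]) cube([76, 914, 15]);


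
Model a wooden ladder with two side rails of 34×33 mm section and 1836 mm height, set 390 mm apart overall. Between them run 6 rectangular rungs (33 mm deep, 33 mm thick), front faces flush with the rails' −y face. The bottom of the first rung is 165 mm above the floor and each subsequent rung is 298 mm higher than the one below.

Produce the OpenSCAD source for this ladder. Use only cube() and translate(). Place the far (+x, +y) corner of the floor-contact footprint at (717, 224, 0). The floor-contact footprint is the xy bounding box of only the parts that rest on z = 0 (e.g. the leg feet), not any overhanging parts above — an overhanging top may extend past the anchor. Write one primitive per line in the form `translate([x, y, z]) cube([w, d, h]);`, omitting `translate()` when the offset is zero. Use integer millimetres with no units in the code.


translate([327, 191, 0]) cube([34, 33, 1836]);
translate([683, 191, 0]) cube([34, 33, 1836]);
translate([361, 191, 165]) cube([322, 33, 33]);
translate([361, 191, 463]) cube([322, 33, 33]);
translate([361, 191, 761]) cube([322, 33, 33]);
translate([361, 191, 1059]) cube([322, 33, 33]);
translate([361, 191, 1357]) cube([322, 33, 33]);
translate([361, 191, 1655]) cube([322, 33, 33]);


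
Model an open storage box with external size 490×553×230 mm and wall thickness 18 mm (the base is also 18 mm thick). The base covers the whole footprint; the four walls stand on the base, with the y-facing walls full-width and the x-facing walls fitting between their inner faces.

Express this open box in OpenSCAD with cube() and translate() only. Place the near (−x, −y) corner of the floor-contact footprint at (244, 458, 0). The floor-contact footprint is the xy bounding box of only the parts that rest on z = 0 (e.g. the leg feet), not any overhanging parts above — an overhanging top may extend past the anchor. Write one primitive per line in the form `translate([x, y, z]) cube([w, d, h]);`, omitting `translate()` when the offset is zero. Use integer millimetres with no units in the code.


translate([244, 458, 0]) cube([490, 553, 18]);
translate([244, 458, 18]) cube([490, 18, 212]);
translate([244, 993, 18]) cube([490, 18, 212]);
translate([244, 476, 18]) cube([18, 517, 212]);
translate([716, 476, 18]) cube([18, 517, 212]);


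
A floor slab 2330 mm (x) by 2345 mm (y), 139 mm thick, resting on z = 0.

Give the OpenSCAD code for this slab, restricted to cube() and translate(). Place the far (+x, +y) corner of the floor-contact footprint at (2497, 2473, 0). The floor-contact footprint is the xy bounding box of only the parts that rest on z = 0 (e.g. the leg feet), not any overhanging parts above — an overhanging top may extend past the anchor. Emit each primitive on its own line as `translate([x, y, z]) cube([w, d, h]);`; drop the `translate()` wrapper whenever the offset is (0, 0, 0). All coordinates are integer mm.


translate([167, 128, 0]) cube([2330, 2345, 139]);


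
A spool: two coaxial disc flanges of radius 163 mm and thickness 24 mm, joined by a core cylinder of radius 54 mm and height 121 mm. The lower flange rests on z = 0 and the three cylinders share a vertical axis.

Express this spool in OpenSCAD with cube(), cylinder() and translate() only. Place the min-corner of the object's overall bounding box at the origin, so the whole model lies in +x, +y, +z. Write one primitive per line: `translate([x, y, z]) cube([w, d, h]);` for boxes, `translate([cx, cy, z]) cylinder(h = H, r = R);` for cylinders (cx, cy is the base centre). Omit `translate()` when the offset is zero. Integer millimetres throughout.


translate([163, 163, 0]) cylinder(h = 24, r = 163);
translate([163, 163, 24]) cylinder(h = 121, r = 54);
translate([163, 163, 145]) cylinder(h = 24, r = 163);


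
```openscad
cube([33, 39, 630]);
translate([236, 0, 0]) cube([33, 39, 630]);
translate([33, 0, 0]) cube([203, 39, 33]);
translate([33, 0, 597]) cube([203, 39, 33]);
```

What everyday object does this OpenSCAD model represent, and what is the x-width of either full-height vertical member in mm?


A picture frame. The border width is 33 mm.

Four thin pieces enclosing a rectangular opening — a picture frame. The two full-height stiles are 630 mm tall; the top rail sits at z = 597 and is 33 mm tall, so the border above the opening is 630 − 597 = 33 mm, matching the stile x-width.


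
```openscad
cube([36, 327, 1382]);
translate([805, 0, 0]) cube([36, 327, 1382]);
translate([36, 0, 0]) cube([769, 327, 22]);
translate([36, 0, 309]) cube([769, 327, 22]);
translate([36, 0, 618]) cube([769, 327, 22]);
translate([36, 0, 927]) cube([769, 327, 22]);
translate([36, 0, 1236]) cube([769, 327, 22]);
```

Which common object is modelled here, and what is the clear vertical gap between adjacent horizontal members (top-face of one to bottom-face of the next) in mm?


A bookshelf. The clear shelf gap is 287 mm.

Two tall side panels with 5 horizontal boards between them — a bookshelf. The first two shelf undersides are at z = 0 and z = 309; with shelf thickness 22, the clear gap is 309 − 0 − 22 = 287 mm.


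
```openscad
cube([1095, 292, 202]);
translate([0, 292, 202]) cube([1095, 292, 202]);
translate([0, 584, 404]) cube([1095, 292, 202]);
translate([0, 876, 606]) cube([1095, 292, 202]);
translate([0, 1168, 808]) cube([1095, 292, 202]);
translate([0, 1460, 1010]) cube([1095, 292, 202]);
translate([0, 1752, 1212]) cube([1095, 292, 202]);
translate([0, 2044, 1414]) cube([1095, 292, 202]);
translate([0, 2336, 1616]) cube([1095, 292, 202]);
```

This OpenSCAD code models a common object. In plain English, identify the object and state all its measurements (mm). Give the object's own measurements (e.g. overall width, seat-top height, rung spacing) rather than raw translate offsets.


A straight staircase of 9 solid steps. Each step is 1095 mm wide (x), 292 mm deep (y, the going) and 202 mm tall (the rise). The first step rests on the floor; each subsequent step sits one going further in +y and one rise higher in +z, directly behind and above the previous step with no overlap.


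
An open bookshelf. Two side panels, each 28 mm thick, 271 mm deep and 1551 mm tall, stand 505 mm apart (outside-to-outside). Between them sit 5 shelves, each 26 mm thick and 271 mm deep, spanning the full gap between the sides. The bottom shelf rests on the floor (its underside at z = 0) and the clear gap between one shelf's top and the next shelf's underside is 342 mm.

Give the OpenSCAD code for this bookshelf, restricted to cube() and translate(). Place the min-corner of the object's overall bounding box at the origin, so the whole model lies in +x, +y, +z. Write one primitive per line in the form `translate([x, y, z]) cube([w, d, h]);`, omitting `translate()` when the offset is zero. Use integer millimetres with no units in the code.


cube([28, 271, 1551]);
translate([477, 0, 0]) cube([28, 271, 1551]);
translate([28, 0, 0]) cube([449, 271, 26]);
translate([28, 0, 368]) cube([449, 271, 26]);
translate([28, 0, 736]) cube([449, 271, 26]);
translate([28, 0, 1104]) cube([449, 271, 26]);
translate([28, 0, 1472]) cube([449, 271, 26]);


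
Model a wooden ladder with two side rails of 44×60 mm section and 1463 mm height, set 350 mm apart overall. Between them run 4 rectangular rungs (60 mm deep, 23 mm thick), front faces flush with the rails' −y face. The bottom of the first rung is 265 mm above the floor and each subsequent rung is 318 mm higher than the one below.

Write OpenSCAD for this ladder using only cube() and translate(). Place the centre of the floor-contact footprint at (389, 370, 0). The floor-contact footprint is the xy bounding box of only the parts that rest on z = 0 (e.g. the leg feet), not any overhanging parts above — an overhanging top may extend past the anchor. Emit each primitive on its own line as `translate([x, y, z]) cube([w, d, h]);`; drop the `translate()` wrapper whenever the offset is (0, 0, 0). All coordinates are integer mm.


translate([214, 340, 0]) cube([44, 60, 1463]);
translate([520, 340, 0]) cube([44, 60, 1463]);
translate([258, 340, 265]) cube([262, 60, 23]);
translate([258, 340, 583]) cube([262, 60, 23]);
translate([258, 340, 901]) cube([262, 60, 23]);
translate([258, 340, 1219]) cube([262, 60, 23]);


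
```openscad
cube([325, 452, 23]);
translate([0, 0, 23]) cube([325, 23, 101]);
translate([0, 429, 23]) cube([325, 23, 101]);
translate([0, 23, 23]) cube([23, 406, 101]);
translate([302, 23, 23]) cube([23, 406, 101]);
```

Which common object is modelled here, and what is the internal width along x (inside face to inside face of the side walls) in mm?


An open box. The internal width is 279 mm.

A 325×452 base slab with four walls standing on it — an open box. The base is 325 mm wide and the walls are 23 mm thick, so the internal width is 325 − 2 × 23 = 279 mm.


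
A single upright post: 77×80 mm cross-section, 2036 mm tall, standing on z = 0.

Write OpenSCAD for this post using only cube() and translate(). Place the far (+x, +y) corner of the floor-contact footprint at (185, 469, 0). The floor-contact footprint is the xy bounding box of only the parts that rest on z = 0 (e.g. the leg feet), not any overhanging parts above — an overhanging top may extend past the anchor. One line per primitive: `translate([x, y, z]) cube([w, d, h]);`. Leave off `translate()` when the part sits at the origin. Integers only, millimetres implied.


translate([108, 389, 0]) cube([77, 80, 2036]);


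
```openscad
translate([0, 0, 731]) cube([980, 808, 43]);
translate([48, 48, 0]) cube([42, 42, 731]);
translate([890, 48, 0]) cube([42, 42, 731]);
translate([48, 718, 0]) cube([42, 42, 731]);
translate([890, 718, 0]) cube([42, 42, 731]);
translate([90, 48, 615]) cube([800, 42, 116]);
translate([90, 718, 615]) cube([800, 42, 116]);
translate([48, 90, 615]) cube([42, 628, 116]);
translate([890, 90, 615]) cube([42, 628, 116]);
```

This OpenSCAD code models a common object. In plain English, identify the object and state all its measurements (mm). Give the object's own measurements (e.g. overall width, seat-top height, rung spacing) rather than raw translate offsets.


A table: top 980 mm (x) × 808 mm (y), 43 mm thick, upper face at z = 774 mm, on four 42×42 mm square legs, each inset 48 mm from the nearest pair of top edges from z = 0 to the bottom of the top. Four apron rails, 42 mm thick and 116 mm tall, run between adjacent legs with their top edges flush with the underside of the top and their outer faces flush with the legs' outer faces.


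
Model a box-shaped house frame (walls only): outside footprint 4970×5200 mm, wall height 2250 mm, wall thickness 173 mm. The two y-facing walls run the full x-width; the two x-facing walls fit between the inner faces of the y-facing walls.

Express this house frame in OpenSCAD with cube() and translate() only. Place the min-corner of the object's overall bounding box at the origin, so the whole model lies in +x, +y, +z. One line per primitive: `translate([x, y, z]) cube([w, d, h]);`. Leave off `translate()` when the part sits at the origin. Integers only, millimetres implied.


cube([4970, 173, 2250]);
translate([0, 5027, 0]) cube([4970, 173, 2250]);
translate([0, 173, 0]) cube([173, 4854, 2250]);
translate([4797, 173, 0]) cube([173, 4854, 2250]);


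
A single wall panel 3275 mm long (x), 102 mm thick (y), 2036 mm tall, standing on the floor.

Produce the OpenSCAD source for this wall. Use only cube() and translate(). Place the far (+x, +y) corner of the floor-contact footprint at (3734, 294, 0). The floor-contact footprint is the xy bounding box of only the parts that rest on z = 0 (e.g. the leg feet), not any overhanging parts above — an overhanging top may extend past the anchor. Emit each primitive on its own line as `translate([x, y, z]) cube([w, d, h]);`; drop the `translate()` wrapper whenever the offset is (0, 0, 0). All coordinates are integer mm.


translate([459, 192, 0]) cube([3275, 102, 2036]);


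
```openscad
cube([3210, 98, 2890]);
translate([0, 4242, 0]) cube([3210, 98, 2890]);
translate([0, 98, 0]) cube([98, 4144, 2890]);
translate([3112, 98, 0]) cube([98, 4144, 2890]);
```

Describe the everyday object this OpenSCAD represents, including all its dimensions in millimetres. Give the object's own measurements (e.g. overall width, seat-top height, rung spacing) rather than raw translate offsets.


The wall frame of a small rectangular building: four walls, each 2890 mm tall and 98 mm thick, enclosing a footprint 3210 mm (x) by 4340 mm (y) outside-to-outside, with no floor or roof. The front and back walls (the −y and +y sides) span the full width; the two side walls fit between them.


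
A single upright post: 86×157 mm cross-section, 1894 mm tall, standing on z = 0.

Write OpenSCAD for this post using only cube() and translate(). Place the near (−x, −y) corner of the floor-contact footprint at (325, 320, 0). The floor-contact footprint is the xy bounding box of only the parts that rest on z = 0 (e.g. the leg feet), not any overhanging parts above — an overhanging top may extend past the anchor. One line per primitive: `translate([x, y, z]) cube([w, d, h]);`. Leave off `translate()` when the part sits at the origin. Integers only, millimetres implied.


translate([325, 320, 0]) cube([86, 157, 1894]);


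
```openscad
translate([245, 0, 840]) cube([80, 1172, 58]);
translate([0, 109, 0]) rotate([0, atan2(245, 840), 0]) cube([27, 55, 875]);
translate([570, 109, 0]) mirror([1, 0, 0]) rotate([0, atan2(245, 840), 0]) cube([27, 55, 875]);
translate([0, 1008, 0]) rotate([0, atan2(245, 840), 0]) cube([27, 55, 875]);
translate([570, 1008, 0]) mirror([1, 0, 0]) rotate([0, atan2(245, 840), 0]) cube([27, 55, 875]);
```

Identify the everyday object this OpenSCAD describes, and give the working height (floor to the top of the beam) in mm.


A sawhorse. The overall height is 898 mm.

A beam across two mirrored pairs of raked legs — a sawhorse. The beam's underside is at z = 840 (matching the legs' vertical rise in atan2(245, 840)) and the beam is 58 mm tall, so its top is at 840 + 58 = 898 mm. The raked legs top out at the beam's underside, so that is the highest point.


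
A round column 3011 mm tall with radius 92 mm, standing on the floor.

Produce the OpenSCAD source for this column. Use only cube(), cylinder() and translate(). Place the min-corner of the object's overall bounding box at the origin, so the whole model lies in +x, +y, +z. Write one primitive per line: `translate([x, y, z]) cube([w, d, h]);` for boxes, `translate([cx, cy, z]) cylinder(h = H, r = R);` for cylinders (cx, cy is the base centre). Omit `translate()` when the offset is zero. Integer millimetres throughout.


translate([92, 92, 0]) cylinder(h = 3011, r = 92);


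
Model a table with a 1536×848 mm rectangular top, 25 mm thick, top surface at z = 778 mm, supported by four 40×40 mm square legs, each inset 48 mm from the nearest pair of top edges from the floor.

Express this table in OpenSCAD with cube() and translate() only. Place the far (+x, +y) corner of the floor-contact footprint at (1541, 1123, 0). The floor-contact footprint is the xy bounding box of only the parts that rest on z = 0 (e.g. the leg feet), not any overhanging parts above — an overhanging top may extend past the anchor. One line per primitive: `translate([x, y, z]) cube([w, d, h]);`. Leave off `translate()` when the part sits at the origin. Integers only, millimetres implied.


// leg_h = 778 - 25 = 753
translate([53, 323, 753]) cube([1536, 848, 25]);
translate([101, 371, 0]) cube([40, 40, 753]);
translate([1501, 371, 0]) cube([40, 40, 753]);
translate([101, 1083, 0]) cube([40, 40, 753]);
translate([1501, 1083, 0]) cube([40, 40, 753]);


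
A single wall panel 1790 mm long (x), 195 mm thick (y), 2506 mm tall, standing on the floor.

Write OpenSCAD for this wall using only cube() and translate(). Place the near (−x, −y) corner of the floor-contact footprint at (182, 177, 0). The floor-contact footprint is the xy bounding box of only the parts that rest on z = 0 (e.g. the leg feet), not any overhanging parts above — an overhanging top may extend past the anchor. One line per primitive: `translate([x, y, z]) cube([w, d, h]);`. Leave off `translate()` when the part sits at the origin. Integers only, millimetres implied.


translate([182, 177, 0]) cube([1790, 195, 2506]);


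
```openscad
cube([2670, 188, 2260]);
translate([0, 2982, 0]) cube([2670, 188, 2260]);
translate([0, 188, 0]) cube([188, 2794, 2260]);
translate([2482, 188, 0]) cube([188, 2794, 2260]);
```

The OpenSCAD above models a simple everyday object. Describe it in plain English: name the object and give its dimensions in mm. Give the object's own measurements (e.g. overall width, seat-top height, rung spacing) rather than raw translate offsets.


The wall frame of a small rectangular building: four walls, each 2260 mm tall and 188 mm thick, enclosing a footprint 2670 mm (x) by 3170 mm (y) outside-to-outside, with no floor or roof. The front and back walls (the −y and +y sides) span the full width; the two side walls fit between them.


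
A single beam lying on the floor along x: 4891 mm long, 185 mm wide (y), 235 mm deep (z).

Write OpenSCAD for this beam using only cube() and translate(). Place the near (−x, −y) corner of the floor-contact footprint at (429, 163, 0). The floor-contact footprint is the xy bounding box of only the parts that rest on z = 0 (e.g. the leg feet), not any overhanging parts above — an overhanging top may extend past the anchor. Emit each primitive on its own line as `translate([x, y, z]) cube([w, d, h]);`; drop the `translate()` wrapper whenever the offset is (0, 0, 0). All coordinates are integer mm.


translate([429, 163, 0]) cube([4891, 185, 235]);


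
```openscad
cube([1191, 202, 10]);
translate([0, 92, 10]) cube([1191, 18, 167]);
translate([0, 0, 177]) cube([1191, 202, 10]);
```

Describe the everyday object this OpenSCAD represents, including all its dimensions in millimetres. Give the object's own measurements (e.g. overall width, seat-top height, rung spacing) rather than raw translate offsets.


An I-beam lying along x, 1191 mm long. Overall section height 187 mm. Two flanges 202 mm wide (y) and 10 mm thick, one on the floor and one at the top; a web 18 mm thick runs between them, centred on the flange width.


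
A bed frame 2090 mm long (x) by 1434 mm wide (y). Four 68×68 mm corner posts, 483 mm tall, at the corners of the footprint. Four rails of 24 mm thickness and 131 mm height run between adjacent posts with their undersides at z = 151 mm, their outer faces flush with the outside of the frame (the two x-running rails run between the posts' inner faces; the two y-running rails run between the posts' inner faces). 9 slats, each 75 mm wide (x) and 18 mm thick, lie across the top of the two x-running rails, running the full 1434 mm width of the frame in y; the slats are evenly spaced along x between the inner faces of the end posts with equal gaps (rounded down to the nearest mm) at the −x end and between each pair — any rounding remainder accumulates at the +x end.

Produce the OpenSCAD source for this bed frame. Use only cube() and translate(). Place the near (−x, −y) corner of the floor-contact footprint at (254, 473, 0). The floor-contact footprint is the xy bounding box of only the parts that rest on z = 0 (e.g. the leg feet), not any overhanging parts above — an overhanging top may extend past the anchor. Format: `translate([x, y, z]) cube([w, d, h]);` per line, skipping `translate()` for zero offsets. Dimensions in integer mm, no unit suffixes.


translate([254, 473, 0]) cube([68, 68, 483]);
translate([254, 1839, 0]) cube([68, 68, 483]);
translate([2276, 473, 0]) cube([68, 68, 483]);
translate([2276, 1839, 0]) cube([68, 68, 483]);
translate([322, 473, 151]) cube([1954, 24, 131]);
translate([322, 1883, 151]) cube([1954, 24, 131]);
translate([254, 541, 151]) cube([24, 1298, 131]);
translate([2320, 541, 151]) cube([24, 1298, 131]);
translate([449, 473, 282]) cube([75, 1434, 18]);
translate([651, 473, 282]) cube([75, 1434, 18]);
translate([853, 473, 282]) cube([75, 1434, 18]);
translate([1055, 473, 282]) cube([75, 1434, 18]);
translate([1257, 473, 282]) cube([75, 1434, 18]);
translate([1459, 473, 282]) cube([75, 1434, 18]);
translate([1661, 473, 282]) cube([75, 1434, 18]);
translate([1863, 473, 282]) cube([75, 1434, 18]);
translate([2065, 473, 282]) cube([75, 1434, 18]);


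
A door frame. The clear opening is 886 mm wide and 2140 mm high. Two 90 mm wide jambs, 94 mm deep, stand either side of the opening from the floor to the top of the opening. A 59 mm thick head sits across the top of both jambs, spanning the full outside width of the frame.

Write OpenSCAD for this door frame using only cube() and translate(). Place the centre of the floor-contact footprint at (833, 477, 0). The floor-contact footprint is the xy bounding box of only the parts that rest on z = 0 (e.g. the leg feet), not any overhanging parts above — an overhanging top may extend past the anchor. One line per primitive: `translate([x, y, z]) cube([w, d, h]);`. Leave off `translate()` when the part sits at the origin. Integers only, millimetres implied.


translate([300, 430, 0]) cube([90, 94, 2140]);
translate([1276, 430, 0]) cube([90, 94, 2140]);
translate([300, 430, 2140]) cube([1066, 94, 59]);


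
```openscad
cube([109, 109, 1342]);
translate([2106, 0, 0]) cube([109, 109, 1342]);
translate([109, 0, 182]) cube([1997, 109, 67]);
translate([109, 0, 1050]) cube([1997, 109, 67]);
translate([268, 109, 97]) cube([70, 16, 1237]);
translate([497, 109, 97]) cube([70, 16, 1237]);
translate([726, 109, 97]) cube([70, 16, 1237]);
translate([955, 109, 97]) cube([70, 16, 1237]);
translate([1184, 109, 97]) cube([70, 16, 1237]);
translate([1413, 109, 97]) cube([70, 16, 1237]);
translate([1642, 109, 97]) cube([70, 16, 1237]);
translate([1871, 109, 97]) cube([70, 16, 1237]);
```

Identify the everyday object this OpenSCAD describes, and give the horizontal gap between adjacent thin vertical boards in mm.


A fence section. The picket gap is 159 mm.

Two posts, two rails, 8 pickets — a fence section. Span 1997 mm holds 8 pickets of 70 mm with 9 equal gaps: ⌊(1997 − 8·70) / 9⌋ = 159 mm.


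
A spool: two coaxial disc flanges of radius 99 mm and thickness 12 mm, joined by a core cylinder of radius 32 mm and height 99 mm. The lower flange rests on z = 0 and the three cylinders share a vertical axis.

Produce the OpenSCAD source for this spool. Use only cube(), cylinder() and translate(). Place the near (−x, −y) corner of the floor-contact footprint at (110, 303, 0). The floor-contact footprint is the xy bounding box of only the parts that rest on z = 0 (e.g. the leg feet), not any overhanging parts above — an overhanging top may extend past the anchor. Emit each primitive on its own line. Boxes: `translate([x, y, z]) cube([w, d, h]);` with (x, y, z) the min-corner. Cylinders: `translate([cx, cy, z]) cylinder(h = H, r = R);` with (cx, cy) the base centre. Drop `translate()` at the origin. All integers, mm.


translate([209, 402, 0]) cylinder(h = 12, r = 99);
translate([209, 402, 12]) cylinder(h = 99, r = 32);
translate([209, 402, 111]) cylinder(h = 12, r = 99);


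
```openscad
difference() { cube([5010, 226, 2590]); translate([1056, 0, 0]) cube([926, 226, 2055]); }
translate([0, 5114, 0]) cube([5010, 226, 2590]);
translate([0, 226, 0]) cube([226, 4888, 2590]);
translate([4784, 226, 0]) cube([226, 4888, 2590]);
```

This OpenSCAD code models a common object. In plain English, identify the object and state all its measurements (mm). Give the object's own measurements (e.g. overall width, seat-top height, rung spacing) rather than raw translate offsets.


A single room: four walls, each 2590 mm tall and 226 mm thick, enclosing an outside footprint 5010×5340 mm (x × y), no floor or roof. The front and back walls (−y and +y sides) run the full x-width; the side walls fit between their inner faces. A door opening 926 mm wide and 2055 mm tall is cut through the front wall from the floor up, its −x edge 1056 mm from the wall's −x end.


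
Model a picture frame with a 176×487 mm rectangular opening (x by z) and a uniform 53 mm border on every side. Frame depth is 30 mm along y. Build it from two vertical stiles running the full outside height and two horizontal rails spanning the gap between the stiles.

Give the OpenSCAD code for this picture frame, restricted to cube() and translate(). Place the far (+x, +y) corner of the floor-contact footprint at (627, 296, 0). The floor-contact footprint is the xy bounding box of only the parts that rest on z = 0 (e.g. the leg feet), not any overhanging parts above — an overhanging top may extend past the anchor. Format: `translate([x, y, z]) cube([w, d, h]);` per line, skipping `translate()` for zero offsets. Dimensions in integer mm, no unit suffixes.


translate([345, 266, 0]) cube([53, 30, 593]);
translate([574, 266, 0]) cube([53, 30, 593]);
translate([398, 266, 0]) cube([176, 30, 53]);
translate([398, 266, 540]) cube([176, 30, 53]);


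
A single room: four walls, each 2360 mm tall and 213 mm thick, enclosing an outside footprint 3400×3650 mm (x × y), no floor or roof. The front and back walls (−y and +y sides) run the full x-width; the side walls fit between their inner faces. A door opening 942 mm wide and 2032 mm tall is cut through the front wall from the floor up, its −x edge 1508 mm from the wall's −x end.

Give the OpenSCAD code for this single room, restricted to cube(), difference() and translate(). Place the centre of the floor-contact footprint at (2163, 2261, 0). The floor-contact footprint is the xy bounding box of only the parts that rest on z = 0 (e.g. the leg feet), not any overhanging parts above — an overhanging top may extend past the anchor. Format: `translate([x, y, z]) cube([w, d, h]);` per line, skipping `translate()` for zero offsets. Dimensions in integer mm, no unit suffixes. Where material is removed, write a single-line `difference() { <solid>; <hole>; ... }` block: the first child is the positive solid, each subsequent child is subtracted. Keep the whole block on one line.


difference() { translate([463, 436, 0]) cube([3400, 213, 2360]); translate([1971, 436, 0]) cube([942, 213, 2032]); }
translate([463, 3873, 0]) cube([3400, 213, 2360]);
translate([463, 649, 0]) cube([213, 3224, 2360]);
translate([3650, 649, 0]) cube([213, 3224, 2360]);


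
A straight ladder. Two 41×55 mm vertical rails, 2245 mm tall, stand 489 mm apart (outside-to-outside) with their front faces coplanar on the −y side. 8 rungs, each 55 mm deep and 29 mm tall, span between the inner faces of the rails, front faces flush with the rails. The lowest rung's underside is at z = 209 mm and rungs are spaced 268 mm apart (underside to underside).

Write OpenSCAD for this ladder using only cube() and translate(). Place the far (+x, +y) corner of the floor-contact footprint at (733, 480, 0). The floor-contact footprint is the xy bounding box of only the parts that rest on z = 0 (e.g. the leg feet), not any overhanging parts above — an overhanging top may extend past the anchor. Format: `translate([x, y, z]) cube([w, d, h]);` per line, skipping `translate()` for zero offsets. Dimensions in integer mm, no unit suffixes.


translate([244, 425, 0]) cube([41, 55, 2245]);
translate([692, 425, 0]) cube([41, 55, 2245]);
translate([285, 425, 209]) cube([407, 55, 29]);
translate([285, 425, 477]) cube([407, 55, 29]);
translate([285, 425, 745]) cube([407, 55, 29]);
translate([285, 425, 1013]) cube([407, 55, 29]);
translate([285, 425, 1281]) cube([407, 55, 29]);
translate([285, 425, 1549]) cube([407, 55, 29]);
translate([285, 425, 1817]) cube([407, 55, 29]);
translate([285, 425, 2085]) cube([407, 55, 29]);


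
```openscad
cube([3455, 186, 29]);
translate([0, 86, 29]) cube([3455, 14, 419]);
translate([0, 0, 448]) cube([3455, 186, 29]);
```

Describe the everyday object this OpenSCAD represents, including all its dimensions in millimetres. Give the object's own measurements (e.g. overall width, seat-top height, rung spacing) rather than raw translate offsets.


An I-beam lying along x, 3455 mm long. Overall section height 477 mm. Two flanges 186 mm wide (y) and 29 mm thick, one on the floor and one at the top; a web 14 mm thick runs between them, centred on the flange width.


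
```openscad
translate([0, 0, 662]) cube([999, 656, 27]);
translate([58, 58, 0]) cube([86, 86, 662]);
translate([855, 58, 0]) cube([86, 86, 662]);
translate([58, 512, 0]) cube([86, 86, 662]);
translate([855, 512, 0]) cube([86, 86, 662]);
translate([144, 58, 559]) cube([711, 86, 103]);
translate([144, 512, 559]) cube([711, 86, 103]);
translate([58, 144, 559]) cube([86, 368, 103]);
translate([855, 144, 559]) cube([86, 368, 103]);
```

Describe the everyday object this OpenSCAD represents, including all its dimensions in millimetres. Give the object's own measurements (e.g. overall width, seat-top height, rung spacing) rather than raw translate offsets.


A rectangular dining table. The top is 999×656×27 mm with its upper surface at z = 689 mm. It stands on four 86×86 mm square legs, each inset 58 mm from the nearest pair of top edges, running from the floor to the underside of the top. Four apron rails, 86 mm thick and 103 mm tall, run between adjacent legs with their top edges flush with the underside of the top and their outer faces flush with the legs' outer faces.


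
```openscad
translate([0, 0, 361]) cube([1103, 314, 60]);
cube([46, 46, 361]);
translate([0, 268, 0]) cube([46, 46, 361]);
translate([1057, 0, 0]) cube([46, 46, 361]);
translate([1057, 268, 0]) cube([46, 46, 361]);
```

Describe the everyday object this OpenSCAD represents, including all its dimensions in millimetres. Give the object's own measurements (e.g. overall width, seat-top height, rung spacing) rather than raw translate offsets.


A bench: a 1103×314 mm seat slab, 60 mm thick, top at z = 421 mm, on four 46×46 mm square legs flush with the seat corners and standing on z = 0.


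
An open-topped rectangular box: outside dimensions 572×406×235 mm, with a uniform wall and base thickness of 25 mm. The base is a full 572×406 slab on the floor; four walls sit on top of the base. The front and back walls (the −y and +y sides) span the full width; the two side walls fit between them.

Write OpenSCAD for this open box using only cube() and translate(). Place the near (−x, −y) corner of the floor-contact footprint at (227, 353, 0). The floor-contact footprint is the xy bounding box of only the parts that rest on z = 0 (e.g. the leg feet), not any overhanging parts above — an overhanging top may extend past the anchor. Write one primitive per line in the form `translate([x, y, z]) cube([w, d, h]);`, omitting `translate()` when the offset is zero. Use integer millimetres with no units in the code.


translate([227, 353, 0]) cube([572, 406, 25]);
translate([227, 353, 25]) cube([572, 25, 210]);
translate([227, 734, 25]) cube([572, 25, 210]);
translate([227, 378, 25]) cube([25, 356, 210]);
translate([774, 378, 25]) cube([25, 356, 210]);


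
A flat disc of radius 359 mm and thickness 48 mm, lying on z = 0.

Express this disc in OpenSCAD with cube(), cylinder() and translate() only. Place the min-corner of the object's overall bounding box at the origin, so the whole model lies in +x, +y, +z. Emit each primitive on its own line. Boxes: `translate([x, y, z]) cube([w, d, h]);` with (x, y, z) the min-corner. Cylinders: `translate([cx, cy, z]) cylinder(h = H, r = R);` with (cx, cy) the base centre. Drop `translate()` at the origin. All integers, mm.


translate([359, 359, 0]) cylinder(h = 48, r = 359);


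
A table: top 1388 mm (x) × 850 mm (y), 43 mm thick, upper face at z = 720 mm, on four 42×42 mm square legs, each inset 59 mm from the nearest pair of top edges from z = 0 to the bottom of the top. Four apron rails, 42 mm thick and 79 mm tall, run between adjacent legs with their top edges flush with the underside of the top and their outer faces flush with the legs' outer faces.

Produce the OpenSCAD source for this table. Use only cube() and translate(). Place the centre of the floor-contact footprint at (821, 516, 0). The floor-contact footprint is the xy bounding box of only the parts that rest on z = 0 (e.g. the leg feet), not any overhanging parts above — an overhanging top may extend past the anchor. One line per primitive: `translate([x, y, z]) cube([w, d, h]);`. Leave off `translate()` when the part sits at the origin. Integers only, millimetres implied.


translate([127, 91, 677]) cube([1388, 850, 43]);
translate([186, 150, 0]) cube([42, 42, 677]);
translate([1414, 150, 0]) cube([42, 42, 677]);
translate([186, 840, 0]) cube([42, 42, 677]);
translate([1414, 840, 0]) cube([42, 42, 677]);
translate([228, 150, 598]) cube([1186, 42, 79]);
translate([228, 840, 598]) cube([1186, 42, 79]);
translate([186, 192, 598]) cube([42, 648, 79]);
translate([1414, 192, 598]) cube([42, 648, 79]);


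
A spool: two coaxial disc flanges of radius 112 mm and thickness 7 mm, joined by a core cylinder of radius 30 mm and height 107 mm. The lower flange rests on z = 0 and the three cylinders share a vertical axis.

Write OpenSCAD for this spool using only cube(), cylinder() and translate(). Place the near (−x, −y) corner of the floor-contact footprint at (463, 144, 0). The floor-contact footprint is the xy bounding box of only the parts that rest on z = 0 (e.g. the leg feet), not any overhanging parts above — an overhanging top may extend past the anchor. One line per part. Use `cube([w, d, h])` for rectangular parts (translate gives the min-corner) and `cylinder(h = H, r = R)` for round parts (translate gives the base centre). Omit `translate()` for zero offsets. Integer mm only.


translate([575, 256, 0]) cylinder(h = 7, r = 112);
translate([575, 256, 7]) cylinder(h = 107, r = 30);
translate([575, 256, 114]) cylinder(h = 7, r = 112);


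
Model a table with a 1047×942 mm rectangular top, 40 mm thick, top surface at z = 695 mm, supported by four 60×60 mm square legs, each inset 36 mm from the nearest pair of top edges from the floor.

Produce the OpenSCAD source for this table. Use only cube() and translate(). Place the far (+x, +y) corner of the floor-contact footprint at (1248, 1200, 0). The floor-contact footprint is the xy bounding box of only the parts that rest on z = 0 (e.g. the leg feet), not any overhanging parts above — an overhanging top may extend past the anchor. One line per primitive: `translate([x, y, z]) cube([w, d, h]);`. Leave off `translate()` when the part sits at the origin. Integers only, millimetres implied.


translate([237, 294, 655]) cube([1047, 942, 40]);
translate([273, 330, 0]) cube([60, 60, 655]);
translate([1188, 330, 0]) cube([60, 60, 655]);
translate([273, 1140, 0]) cube([60, 60, 655]);
translate([1188, 1140, 0]) cube([60, 60, 655]);
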